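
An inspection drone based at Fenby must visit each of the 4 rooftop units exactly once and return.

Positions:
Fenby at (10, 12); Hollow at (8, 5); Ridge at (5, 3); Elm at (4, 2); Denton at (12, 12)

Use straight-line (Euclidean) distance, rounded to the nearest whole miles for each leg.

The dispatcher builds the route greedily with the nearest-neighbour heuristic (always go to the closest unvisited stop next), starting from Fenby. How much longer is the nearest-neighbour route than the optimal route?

Fenby: Denton=2, Hollow=7, Ridge=10, Elm=12 ⇒ Denton
Denton: Hollow=8, Ridge=11, Elm=13 ⇒ Hollow
Hollow: Ridge=4, Elm=5 ⇒ Ridge
Ridge: Elm=1 ⇒ Elm
NN route Fenby → Denton → Hollow → Ridge → Elm → Fenby costs 27.
Optimal: Fenby → Hollow → Elm → Ridge → Denton → Fenby costs 26 (by enumerating all 12 distinct tours).
Excess = 27 − 26 = 1.

The nearest-neighbour route is 1 miles longer than optimal.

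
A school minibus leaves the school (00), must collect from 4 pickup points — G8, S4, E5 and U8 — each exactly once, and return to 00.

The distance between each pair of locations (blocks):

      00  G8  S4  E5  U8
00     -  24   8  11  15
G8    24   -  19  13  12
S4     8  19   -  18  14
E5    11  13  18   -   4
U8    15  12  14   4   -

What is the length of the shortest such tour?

Shortest round trip = 54 blocks.

With 4 stops there are 4!/2 = 12 distinct round trips (a route and its reverse cost the same).
00-G8-S4-E5-U8-00: 24+19+18+4+15 = 80
00-G8-S4-U8-E5-00: 24+19+14+4+11 = 72
00-G8-E5-S4-U8-00: 24+13+18+14+15 = 84
00-G8-E5-U8-S4-00: 24+13+4+14+8 = 63
00-G8-U8-S4-E5-00: 24+12+14+18+11 = 79
00-G8-U8-E5-S4-00: 24+12+4+18+8 = 66
00-S4-G8-E5-U8-00: 8+19+13+4+15 = 59
00-S4-G8-U8-E5-00: 8+19+12+4+11 = 54
00-S4-E5-G8-U8-00: 8+18+13+12+15 = 66
00-S4-U8-G8-E5-00: 8+14+12+13+11 = 58
00-E5-G8-S4-U8-00: 11+13+19+14+15 = 72
00-E5-S4-G8-U8-00: 11+18+19+12+15 = 75
The minimum is 54.
One optimal route: 00 → S4 → G8 → U8 → E5 → 00 (or its reverse).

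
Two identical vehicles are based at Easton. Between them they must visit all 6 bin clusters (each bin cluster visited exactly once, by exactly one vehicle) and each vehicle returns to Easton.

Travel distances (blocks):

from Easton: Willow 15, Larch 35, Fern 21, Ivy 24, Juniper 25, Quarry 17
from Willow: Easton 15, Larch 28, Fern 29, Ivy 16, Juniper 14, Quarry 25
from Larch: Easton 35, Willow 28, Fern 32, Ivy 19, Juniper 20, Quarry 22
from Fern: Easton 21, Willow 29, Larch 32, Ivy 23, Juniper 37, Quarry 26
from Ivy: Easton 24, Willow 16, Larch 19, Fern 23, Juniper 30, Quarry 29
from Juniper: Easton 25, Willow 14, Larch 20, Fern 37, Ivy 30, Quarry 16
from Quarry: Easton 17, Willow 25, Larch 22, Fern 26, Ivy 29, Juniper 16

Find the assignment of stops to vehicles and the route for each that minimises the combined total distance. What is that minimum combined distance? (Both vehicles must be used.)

Minimum combined distance: 145 blocks.

Try each way of splitting the stops between the two vehicles (each non-empty) and, for each split, find the best tour for each vehicle:
  {Willow} + {Larch, Fern, Ivy, Juniper, Quarry}: 30 + 116 = 146
  {Larch} + {Willow, Fern, Ivy, Juniper, Quarry}: 70 + 107 = 177
  {Willow, Larch} + {Fern, Ivy, Juniper, Quarry}: 78 + 107 = 185
  {Fern} + {Willow, Larch, Ivy, Juniper, Quarry}: 42 + 103 = 145
  {Willow, Fern} + {Larch, Ivy, Juniper, Quarry}: 65 + 96 = 161
  {Larch, Fern} + {Willow, Ivy, Juniper, Quarry}: 88 + 87 = 175
  … (31 splits in total)
Best: vehicle 1 Easton → Fern → Easton = 42; vehicle 2 Easton → Willow → Ivy → Larch → Juniper → Quarry → Easton = 103; combined 145.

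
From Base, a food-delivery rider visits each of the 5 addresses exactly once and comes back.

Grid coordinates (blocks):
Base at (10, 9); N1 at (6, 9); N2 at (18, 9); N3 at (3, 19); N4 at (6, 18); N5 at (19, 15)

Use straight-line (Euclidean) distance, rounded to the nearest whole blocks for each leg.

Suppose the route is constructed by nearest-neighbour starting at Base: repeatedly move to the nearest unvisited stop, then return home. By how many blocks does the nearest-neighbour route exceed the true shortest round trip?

2 blocks longer than the optimal tour.

From Base: N1=4, N2=8, N4=10, N5=11, N3=12 → choose N1 (4).
From N1: N4=9, N3=10, N2=12, N5=14 → choose N4 (9).
From N4: N3=3, N5=13, N2=15 → choose N3 (3).
From N3: N5=16, N2=18 → choose N5 (16).
From N5: N2=6 → choose N2 (6).
NN route Base → N1 → N4 → N3 → N5 → N2 → Base costs 46.
Optimal: Base → N1 → N3 → N4 → N5 → N2 → Base costs 44 (by enumerating all 60 distinct tours).
Excess = 46 − 44 = 2.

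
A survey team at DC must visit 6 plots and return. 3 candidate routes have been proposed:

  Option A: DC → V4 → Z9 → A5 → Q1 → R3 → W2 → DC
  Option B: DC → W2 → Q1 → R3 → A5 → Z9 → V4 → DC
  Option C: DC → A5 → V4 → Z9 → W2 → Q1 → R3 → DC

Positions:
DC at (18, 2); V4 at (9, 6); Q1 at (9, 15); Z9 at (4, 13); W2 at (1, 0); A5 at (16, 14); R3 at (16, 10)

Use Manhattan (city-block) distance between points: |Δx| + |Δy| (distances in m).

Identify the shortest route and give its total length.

Shortest is Option B, total 96 m.

Option A: 13 + 12 + 13 + 8 + 12 + 25 + 19 = 102
Option B: 19 + 23 + 12 + 4 + 13 + 12 + 13 = 96
Option C: 14 + 15 + 12 + 16 + 23 + 12 + 10 = 102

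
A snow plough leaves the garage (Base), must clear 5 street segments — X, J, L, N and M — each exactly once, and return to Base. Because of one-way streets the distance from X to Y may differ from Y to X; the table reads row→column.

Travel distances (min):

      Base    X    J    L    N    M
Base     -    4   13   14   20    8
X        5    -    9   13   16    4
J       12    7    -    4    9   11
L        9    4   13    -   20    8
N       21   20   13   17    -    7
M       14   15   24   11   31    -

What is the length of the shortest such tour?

Minimum total distance: 49 min.

Base → X → J → L → N → M → Base: 4+9+4+20+7+14 = 58
Base → X → J → L → M → N → Base: 4+9+4+8+31+21 = 77
Base → X → J → N → L → M → Base: 4+9+9+17+8+14 = 61
Base → X → J → N → M → L → Base: 4+9+9+7+11+9 = 49
Base → X → J → M → L → N → Base: 4+9+11+11+20+21 = 76
Base → X → J → M → N → L → Base: 4+9+11+31+17+9 = 81
Base → X → L → J → N → M → Base: 4+13+13+9+7+14 = 60
Base → X → L → J → M → N → Base: 4+13+13+11+31+21 = 93
Base → X → L → N → J → M → Base: 4+13+20+13+11+14 = 75
Base → X → L → N → M → J → Base: 4+13+20+7+24+12 = 80
Base → X → L → M → J → N → Base: 4+13+8+24+9+21 = 79
Base → X → L → M → N → J → Base: 4+13+8+31+13+12 = 81
Base → X → N → J → L → M → Base: 4+16+13+4+8+14 = 59
Base → X → N → J → M → L → Base: 4+16+13+11+11+9 = 64
… (106 more)
The minimum is 49.
One optimal route: Base → X → J → N → M → L → Base.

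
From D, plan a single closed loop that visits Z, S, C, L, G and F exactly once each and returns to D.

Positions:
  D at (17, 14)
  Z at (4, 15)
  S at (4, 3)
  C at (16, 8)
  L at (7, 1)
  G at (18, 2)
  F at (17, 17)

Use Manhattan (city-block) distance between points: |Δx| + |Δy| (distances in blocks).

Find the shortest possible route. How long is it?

D → Z → S → C → L → G → F → D: 14+12+17+16+12+16+3 = 90
D → Z → S → C → L → F → G → D: 14+12+17+16+26+16+13 = 114
D → Z → S → C → G → L → F → D: 14+12+17+8+12+26+3 = 92
D → Z → S → C → G → F → L → D: 14+12+17+8+16+26+23 = 116
D → Z → S → C → F → L → G → D: 14+12+17+10+26+12+13 = 104
D → Z → S → C → F → G → L → D: 14+12+17+10+16+12+23 = 104
D → Z → S → L → C → G → F → D: 14+12+5+16+8+16+3 = 74
D → Z → S → L → C → F → G → D: 14+12+5+16+10+16+13 = 86
… (352 more)
D → C → G → L → S → Z → F → D: 7+8+12+5+12+15+3 = 62  ← best
The minimum is 62.
One optimal route: D → C → G → L → S → Z → F → D (or its reverse).

Shortest round trip = 62 blocks.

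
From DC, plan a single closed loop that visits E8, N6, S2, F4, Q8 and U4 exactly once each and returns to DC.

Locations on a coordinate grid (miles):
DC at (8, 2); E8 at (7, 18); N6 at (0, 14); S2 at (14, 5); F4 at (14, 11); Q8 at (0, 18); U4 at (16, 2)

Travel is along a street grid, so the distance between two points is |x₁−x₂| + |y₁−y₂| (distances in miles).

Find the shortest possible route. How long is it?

Shortest round trip = 64 miles.

There are 360 distinct closed tours to check (reversals are equivalent).
DC - E8 - N6 - S2 - F4 - Q8 - U4 - DC: 17+11+23+6+21+32+8 = 118
DC - E8 - N6 - S2 - F4 - U4 - Q8 - DC: 17+11+23+6+11+32+24 = 124
DC - E8 - N6 - S2 - Q8 - F4 - U4 - DC: 17+11+23+27+21+11+8 = 118
DC - E8 - N6 - S2 - Q8 - U4 - F4 - DC: 17+11+23+27+32+11+15 = 136
DC - E8 - N6 - S2 - U4 - F4 - Q8 - DC: 17+11+23+5+11+21+24 = 112
DC - E8 - N6 - S2 - U4 - Q8 - F4 - DC: 17+11+23+5+32+21+15 = 124
DC - E8 - N6 - F4 - S2 - Q8 - U4 - DC: 17+11+17+6+27+32+8 = 118
DC - E8 - N6 - F4 - S2 - U4 - Q8 - DC: 17+11+17+6+5+32+24 = 112
… (352 more)
DC - E8 - Q8 - N6 - F4 - S2 - U4 - DC: 17+7+4+17+6+5+8 = 64  ← best
The minimum is 64.
One optimal route: DC → E8 → Q8 → N6 → F4 → S2 → U4 → DC (or its reverse).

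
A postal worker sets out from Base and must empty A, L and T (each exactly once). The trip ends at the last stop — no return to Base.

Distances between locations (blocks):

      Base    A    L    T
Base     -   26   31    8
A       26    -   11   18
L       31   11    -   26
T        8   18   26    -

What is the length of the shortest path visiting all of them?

37 blocks — the minimum one-way total.

There are 3! = 6 possible orderings.
Base - A - L - T: 26+11+26 = 63
Base - A - T - L: 26+18+26 = 70
Base - L - A - T: 31+11+18 = 60
Base - L - T - A: 31+26+18 = 75
Base - T - A - L: 8+18+11 = 37
Base - T - L - A: 8+26+11 = 45
The minimum is 37.
One shortest path: Base → T → A → L.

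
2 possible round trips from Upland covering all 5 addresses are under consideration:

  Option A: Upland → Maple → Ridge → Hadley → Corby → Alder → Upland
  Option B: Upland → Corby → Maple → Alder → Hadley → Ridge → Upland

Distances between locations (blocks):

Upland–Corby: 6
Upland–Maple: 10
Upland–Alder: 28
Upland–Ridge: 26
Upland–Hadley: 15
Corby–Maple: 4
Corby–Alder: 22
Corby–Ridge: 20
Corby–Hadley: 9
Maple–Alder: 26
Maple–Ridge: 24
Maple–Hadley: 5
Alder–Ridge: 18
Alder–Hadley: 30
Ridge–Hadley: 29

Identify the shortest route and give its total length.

121 blocks — Option B is the shortest.

Option A: 10 + 24 + 29 + 9 + 22 + 28 = 122
Option B: 6 + 4 + 26 + 30 + 29 + 26 = 121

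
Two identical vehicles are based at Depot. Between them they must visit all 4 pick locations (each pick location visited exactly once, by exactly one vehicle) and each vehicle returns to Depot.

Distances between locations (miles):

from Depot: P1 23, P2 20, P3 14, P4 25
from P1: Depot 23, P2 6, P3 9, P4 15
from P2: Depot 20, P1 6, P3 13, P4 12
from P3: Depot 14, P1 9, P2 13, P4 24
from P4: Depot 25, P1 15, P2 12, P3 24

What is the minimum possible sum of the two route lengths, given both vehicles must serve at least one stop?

There are 2^3 − 1 = 7 ways to divide the 4 stops into two non-empty groups. For each, the best each vehicle can do is its own shortest tour through its group:
  {P1} + {P2, P3, P4}: 46 + 64 = 110
  {P2} + {P1, P3, P4}: 40 + 63 = 103
  {P1, P2} + {P3, P4}: 49 + 63 = 112
  {P3} + {P1, P2, P4}: 28 + 66 = 94
  {P1, P3} + {P2, P4}: 46 + 57 = 103
  {P2, P3} + {P1, P4}: 47 + 63 = 110
  … (7 splits in total)
Best: vehicle 1 Depot → P3 → Depot = 28; vehicle 2 Depot → P1 → P2 → P4 → Depot = 66; combined 94.

94 miles — the smallest possible combined total.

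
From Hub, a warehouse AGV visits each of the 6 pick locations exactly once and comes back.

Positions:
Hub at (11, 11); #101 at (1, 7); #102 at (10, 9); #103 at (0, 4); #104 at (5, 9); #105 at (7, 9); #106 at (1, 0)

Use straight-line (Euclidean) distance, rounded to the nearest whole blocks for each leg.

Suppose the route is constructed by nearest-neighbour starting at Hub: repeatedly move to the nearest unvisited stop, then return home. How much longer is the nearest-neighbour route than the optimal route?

From Hub: #102=2, #105=4, #104=6, #101=11, #103=13, #106=15 → choose #102 (2).
From #102: #105=3, #104=5, #101=9, #103=11, #106=13 → choose #105 (3).
From #105: #104=2, #101=6, #103=9, #106=11 → choose #104 (2).
From #104: #101=4, #103=7, #106=10 → choose #101 (4).
From #101: #103=3, #106=7 → choose #103 (3).
From #103: #106=4 → choose #106 (4).
NN route Hub → #102 → #105 → #104 → #101 → #103 → #106 → Hub costs 33.
Optimal: Hub → #102 → #106 → #103 → #101 → #104 → #105 → Hub costs 32 (by enumerating all 360 distinct tours).
Excess = 33 − 32 = 1.

Excess over optimum: 1 blocks.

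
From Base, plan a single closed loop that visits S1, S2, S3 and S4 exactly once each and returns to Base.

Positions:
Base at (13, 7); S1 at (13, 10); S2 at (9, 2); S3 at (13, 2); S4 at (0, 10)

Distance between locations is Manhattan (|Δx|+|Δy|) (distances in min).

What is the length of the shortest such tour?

Shortest round trip = 42 min.

Base - S1 - S2 - S3 - S4 - Base: 3+12+4+21+16 = 56
Base - S1 - S2 - S4 - S3 - Base: 3+12+17+21+5 = 58
Base - S1 - S3 - S2 - S4 - Base: 3+8+4+17+16 = 48
Base - S1 - S3 - S4 - S2 - Base: 3+8+21+17+9 = 58
Base - S1 - S4 - S2 - S3 - Base: 3+13+17+4+5 = 42
Base - S1 - S4 - S3 - S2 - Base: 3+13+21+4+9 = 50
Base - S2 - S1 - S3 - S4 - Base: 9+12+8+21+16 = 66
Base - S2 - S1 - S4 - S3 - Base: 9+12+13+21+5 = 60
Base - S2 - S3 - S1 - S4 - Base: 9+4+8+13+16 = 50
Base - S2 - S4 - S1 - S3 - Base: 9+17+13+8+5 = 52
Base - S3 - S1 - S2 - S4 - Base: 5+8+12+17+16 = 58
Base - S3 - S2 - S1 - S4 - Base: 5+4+12+13+16 = 50
The minimum is 42.
One optimal route: Base → S1 → S4 → S2 → S3 → Base (or its reverse).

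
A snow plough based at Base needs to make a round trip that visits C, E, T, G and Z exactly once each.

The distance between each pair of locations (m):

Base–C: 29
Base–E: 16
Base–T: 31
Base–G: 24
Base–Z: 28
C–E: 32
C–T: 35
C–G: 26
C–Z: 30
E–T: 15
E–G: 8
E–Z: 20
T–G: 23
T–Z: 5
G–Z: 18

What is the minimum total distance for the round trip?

Shortest round trip = 109 m.

Base-C-E-T-G-Z-Base: 29+32+15+23+18+28 = 145
Base-C-E-T-Z-G-Base: 29+32+15+5+18+24 = 123
Base-C-E-G-T-Z-Base: 29+32+8+23+5+28 = 125
Base-C-E-G-Z-T-Base: 29+32+8+18+5+31 = 123
Base-C-E-Z-T-G-Base: 29+32+20+5+23+24 = 133
Base-C-E-Z-G-T-Base: 29+32+20+18+23+31 = 153
Base-C-T-E-G-Z-Base: 29+35+15+8+18+28 = 133
Base-C-T-E-Z-G-Base: 29+35+15+20+18+24 = 141
Base-C-T-G-E-Z-Base: 29+35+23+8+20+28 = 143
Base-C-T-G-Z-E-Base: 29+35+23+18+20+16 = 141
Base-C-T-Z-E-G-Base: 29+35+5+20+8+24 = 121
Base-C-T-Z-G-E-Base: 29+35+5+18+8+16 = 111
Base-C-G-E-T-Z-Base: 29+26+8+15+5+28 = 111
Base-C-G-E-Z-T-Base: 29+26+8+20+5+31 = 119
… (46 more)
Base-C-G-Z-T-E-Base: 29+26+18+5+15+16 = 109  ← best
The minimum is 109.
One optimal route: Base → C → G → Z → T → E → Base (or its reverse).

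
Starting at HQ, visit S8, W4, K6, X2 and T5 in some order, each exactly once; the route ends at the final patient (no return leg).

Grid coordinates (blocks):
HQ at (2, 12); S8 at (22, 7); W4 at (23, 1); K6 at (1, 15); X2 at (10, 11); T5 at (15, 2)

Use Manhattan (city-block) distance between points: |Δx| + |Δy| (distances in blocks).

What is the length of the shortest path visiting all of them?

Shortest open route: 47 blocks.

There are 5! = 120 possible orderings.
HQ→S8→W4→K6→X2→T5: 25+7+36+13+14 = 95
HQ→S8→W4→K6→T5→X2: 25+7+36+27+14 = 109
HQ→S8→W4→X2→K6→T5: 25+7+23+13+27 = 95
HQ→S8→W4→X2→T5→K6: 25+7+23+14+27 = 96
HQ→S8→W4→T5→K6→X2: 25+7+9+27+13 = 81
HQ→S8→W4→T5→X2→K6: 25+7+9+14+13 = 68
HQ→S8→K6→W4→X2→T5: 25+29+36+23+14 = 127
HQ→S8→K6→W4→T5→X2: 25+29+36+9+14 = 113
HQ→S8→K6→X2→W4→T5: 25+29+13+23+9 = 99
HQ→S8→K6→X2→T5→W4: 25+29+13+14+9 = 90
HQ→S8→K6→T5→W4→X2: 25+29+27+9+23 = 113
HQ→S8→K6→T5→X2→W4: 25+29+27+14+23 = 118
HQ→S8→X2→W4→K6→T5: 25+16+23+36+27 = 127
HQ→S8→X2→W4→T5→K6: 25+16+23+9+27 = 100
… (106 more)
HQ→K6→X2→T5→W4→S8: 4+13+14+9+7 = 47  ← best
The minimum is 47.
One shortest path: HQ → K6 → X2 → T5 → W4 → S8.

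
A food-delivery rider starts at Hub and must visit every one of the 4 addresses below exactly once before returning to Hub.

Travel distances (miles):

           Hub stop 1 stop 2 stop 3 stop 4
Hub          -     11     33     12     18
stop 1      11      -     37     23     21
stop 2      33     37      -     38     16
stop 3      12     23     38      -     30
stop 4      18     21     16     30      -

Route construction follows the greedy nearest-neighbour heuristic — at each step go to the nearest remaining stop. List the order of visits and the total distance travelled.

Total distance 98 miles via the nearest-neighbour route Hub → stop 1 → stop 4 → stop 2 → stop 3 → Hub.

At Hub the remaining stops are stop 1 11, stop 3 12, stop 4 18, stop 2 33; go to stop 1.
At stop 1 the remaining stops are stop 4 21, stop 3 23, stop 2 37; go to stop 4.
At stop 4 the remaining stops are stop 2 16, stop 3 30; go to stop 2.
At stop 2 the remaining stops are stop 3 38; go to stop 3.
Return stop 3→Hub: 12.
Total = 11 + 21 + 16 + 38 + 12 = 98.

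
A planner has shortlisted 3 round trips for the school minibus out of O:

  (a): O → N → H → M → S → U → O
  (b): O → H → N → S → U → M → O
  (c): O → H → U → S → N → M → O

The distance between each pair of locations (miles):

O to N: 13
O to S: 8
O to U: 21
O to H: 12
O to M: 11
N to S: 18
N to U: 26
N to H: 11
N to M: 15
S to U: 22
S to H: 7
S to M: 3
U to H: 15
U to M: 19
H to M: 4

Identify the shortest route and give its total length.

(a): 13 + 11 + 4 + 3 + 22 + 21 = 74
(b): 12 + 11 + 18 + 22 + 19 + 11 = 93
(c): 12 + 15 + 22 + 18 + 15 + 11 = 93

Shortest is (a), total 74 miles.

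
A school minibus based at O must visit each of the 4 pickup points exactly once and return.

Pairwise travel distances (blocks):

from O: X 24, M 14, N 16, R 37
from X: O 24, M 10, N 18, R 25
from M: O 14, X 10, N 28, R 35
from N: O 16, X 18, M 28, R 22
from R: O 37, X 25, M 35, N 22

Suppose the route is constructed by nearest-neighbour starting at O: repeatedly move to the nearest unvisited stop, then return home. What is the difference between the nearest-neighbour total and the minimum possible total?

Excess over optimum: 14 blocks.

O: M=14, N=16, X=24, R=37 ⇒ M
M: X=10, N=28, R=35 ⇒ X
X: N=18, R=25 ⇒ N
N: R=22 ⇒ R
NN route O → M → X → N → R → O costs 101.
Optimal: O → M → X → R → N → O costs 87 (by enumerating all 12 distinct tours).
Excess = 101 − 87 = 14.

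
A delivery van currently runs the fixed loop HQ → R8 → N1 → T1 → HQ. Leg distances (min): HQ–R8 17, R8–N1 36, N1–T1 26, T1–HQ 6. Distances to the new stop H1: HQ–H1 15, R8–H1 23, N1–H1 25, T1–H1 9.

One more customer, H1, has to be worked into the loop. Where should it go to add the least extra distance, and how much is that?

Insertion cost between consecutive stops i–j is d(i,H1) + d(H1,j) − d(i,j):
  between HQ and R8: 15 + 23 − 17 = 21
  between R8 and N1: 23 + 25 − 36 = 12
  between N1 and T1: 25 + 9 − 26 = 8
  between T1 and HQ: 9 + 15 − 6 = 18
Cheapest insertion is between N1 and T1, adding 8.
New total = 85 + 8 = 93.

+8 min — insert H1 between N1 and T1.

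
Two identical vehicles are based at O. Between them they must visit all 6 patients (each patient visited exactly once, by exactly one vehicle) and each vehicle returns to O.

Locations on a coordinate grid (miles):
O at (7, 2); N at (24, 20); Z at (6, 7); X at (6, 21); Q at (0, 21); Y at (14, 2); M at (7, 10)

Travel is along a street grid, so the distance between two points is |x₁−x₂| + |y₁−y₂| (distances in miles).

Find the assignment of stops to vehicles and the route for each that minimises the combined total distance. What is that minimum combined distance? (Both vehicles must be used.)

There are 2^5 − 1 = 31 ways to divide the 6 stops into two non-empty groups. For each, the best each vehicle can do is its own shortest tour through its group:
  {N} + {Z, X, Q, Y, M}: 70 + 66 = 136
  {Z} + {N, X, Q, Y, M}: 12 + 86 = 98
  {N, Z} + {X, Q, Y, M}: 72 + 66 = 138
  {X} + {N, Z, Q, Y, M}: 40 + 88 = 128
  {N, X} + {Z, Q, Y, M}: 74 + 66 = 140
  {Z, X} + {N, Q, Y, M}: 40 + 86 = 126
  … (31 splits in total)
Best: vehicle 1 O → Z → O = 12; vehicle 2 O → Y → N → X → Q → M → O = 86; combined 98.

98 miles — the smallest possible combined total.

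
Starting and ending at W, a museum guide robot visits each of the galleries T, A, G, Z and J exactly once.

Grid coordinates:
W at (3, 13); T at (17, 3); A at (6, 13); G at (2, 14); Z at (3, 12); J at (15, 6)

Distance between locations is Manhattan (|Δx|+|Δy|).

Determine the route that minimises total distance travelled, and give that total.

Minimum total distance: 52.

W-T-A-G-Z-J-W: 24+21+5+3+18+19 = 90
W-T-A-G-J-Z-W: 24+21+5+21+18+1 = 90
W-T-A-Z-G-J-W: 24+21+4+3+21+19 = 92
W-T-A-Z-J-G-W: 24+21+4+18+21+2 = 90
W-T-A-J-G-Z-W: 24+21+16+21+3+1 = 86
W-T-A-J-Z-G-W: 24+21+16+18+3+2 = 84
W-T-G-A-Z-J-W: 24+26+5+4+18+19 = 96
W-T-G-A-J-Z-W: 24+26+5+16+18+1 = 90
W-T-G-Z-A-J-W: 24+26+3+4+16+19 = 92
W-T-G-Z-J-A-W: 24+26+3+18+16+3 = 90
W-T-G-J-A-Z-W: 24+26+21+16+4+1 = 92
W-T-G-J-Z-A-W: 24+26+21+18+4+3 = 96
W-T-Z-A-G-J-W: 24+23+4+5+21+19 = 96
W-T-Z-A-J-G-W: 24+23+4+16+21+2 = 90
… (46 more)
W-A-T-J-Z-G-W: 3+21+5+18+3+2 = 52  ← best
The minimum is 52.
One optimal route: W → A → T → J → Z → G → W (or its reverse).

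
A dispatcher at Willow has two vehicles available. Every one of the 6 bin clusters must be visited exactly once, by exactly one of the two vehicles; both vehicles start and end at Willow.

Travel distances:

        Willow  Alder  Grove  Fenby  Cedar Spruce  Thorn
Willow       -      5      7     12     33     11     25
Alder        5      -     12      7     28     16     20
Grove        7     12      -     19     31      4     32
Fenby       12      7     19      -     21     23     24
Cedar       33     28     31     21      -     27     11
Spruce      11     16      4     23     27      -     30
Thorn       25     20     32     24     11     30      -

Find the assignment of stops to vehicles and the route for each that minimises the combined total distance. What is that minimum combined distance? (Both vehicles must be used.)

Minimum combined distance: 91.

There are 2^5 − 1 = 31 ways to divide the 6 stops into two non-empty groups. For each, the best each vehicle can do is its own shortest tour through its group:
  {Alder} + {Grove, Fenby, Cedar, Spruce, Thorn}: 10 + 85 = 95
  {Grove} + {Alder, Fenby, Cedar, Spruce, Thorn}: 14 + 85 = 99
  {Alder, Grove} + {Fenby, Cedar, Spruce, Thorn}: 24 + 85 = 109
  {Fenby} + {Alder, Grove, Cedar, Spruce, Thorn}: 24 + 74 = 98
  {Alder, Fenby} + {Grove, Cedar, Spruce, Thorn}: 24 + 74 = 98
  {Grove, Fenby} + {Alder, Cedar, Spruce, Thorn}: 38 + 74 = 112
  … (31 splits in total)
  {Grove, Spruce} + {Alder, Fenby, Cedar, Thorn}: 22 + 69 = 91  ← best
Best: vehicle 1 Willow → Grove → Spruce → Willow = 22; vehicle 2 Willow → Alder → Fenby → Cedar → Thorn → Willow = 69; combined 91.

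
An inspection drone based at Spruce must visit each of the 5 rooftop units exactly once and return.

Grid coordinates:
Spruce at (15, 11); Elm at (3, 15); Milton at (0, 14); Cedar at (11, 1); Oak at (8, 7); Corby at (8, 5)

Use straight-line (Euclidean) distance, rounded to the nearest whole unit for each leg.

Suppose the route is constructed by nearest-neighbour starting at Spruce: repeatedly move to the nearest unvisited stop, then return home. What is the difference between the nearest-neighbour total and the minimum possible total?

Excess over optimum: 4.

From Spruce: Oak=8, Corby=9, Cedar=11, Elm=13, Milton=15 → choose Oak (8).
From Oak: Corby=2, Cedar=7, Elm=9, Milton=11 → choose Corby (2).
From Corby: Cedar=5, Elm=11, Milton=12 → choose Cedar (5).
From Cedar: Elm=16, Milton=17 → choose Elm (16).
From Elm: Milton=3 → choose Milton (3).
NN route Spruce → Oak → Corby → Cedar → Elm → Milton → Spruce costs 49.
Optimal: Spruce → Elm → Milton → Oak → Corby → Cedar → Spruce costs 45 (by enumerating all 60 distinct tours).
Excess = 49 − 45 = 4.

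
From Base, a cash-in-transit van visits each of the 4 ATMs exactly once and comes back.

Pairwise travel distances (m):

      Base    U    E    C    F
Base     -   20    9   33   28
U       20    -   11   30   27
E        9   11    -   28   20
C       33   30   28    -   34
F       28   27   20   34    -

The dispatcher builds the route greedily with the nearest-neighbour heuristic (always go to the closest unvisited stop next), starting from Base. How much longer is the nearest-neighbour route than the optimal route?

The nearest-neighbour route is 2 m longer than optimal.

Base: E=9, U=20, F=28, C=33 ⇒ E
E: U=11, F=20, C=28 ⇒ U
U: F=27, C=30 ⇒ F
F: C=34 ⇒ C
NN route Base → E → U → F → C → Base costs 114.
Optimal: Base → E → U → C → F → Base costs 112 (by enumerating all 12 distinct tours).
Excess = 114 − 112 = 2.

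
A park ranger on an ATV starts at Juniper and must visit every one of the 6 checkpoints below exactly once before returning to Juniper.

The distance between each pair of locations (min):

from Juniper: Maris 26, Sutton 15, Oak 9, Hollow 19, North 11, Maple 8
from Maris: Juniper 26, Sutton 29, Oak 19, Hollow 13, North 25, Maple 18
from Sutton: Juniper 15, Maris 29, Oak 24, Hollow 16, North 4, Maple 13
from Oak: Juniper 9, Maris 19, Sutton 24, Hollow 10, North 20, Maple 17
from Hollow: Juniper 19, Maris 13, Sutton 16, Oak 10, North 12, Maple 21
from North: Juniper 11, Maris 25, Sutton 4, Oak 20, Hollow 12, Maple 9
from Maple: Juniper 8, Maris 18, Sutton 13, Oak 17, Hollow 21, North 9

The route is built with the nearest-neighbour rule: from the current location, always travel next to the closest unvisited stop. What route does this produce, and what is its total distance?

Total distance 92 min via the nearest-neighbour route Juniper → Maple → North → Sutton → Hollow → Oak → Maris → Juniper.

From Juniper: distances to unvisited — Maple=8, Oak=9, North=11, Sutton=15, Hollow=19, Maris=26. Nearest is Maple (8).
From Maple: distances to unvisited — North=9, Sutton=13, Oak=17, Maris=18, Hollow=21. Nearest is North (9).
From North: distances to unvisited — Sutton=4, Hollow=12, Oak=20, Maris=25. Nearest is Sutton (4).
From Sutton: distances to unvisited — Hollow=16, Oak=24, Maris=29. Nearest is Hollow (16).
From Hollow: distances to unvisited — Oak=10, Maris=13. Nearest is Oak (10).
From Oak: distances to unvisited — Maris=19. Nearest is Maris (19).
Return Maris→Juniper: 26.
Total = 8 + 9 + 4 + 16 + 10 + 19 + 26 = 92.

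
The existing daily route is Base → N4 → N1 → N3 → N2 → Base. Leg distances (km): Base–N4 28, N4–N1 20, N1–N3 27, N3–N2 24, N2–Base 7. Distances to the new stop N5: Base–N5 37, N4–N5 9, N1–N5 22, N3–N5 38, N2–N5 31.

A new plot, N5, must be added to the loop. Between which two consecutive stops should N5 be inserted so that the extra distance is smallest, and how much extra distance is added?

Insertion cost between consecutive stops i–j is d(i,N5) + d(N5,j) − d(i,j):
  between Base and N4: 37 + 9 − 28 = 18
  between N4 and N1: 9 + 22 − 20 = 11
  between N1 and N3: 22 + 38 − 27 = 33
  between N3 and N2: 38 + 31 − 24 = 45
  between N2 and Base: 31 + 37 − 7 = 61
Cheapest insertion is between N4 and N1, adding 11.
New total = 106 + 11 = 117.

Adding 11 km by placing N5 on the N4–N1 leg.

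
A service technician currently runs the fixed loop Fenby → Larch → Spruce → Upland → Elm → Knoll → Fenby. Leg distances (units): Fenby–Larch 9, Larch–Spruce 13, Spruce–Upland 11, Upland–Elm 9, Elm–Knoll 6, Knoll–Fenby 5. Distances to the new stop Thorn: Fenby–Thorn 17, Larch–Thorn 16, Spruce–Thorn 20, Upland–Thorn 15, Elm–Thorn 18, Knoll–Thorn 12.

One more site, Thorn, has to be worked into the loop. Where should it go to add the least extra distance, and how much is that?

Insertion cost between consecutive stops i–j is d(i,Thorn) + d(Thorn,j) − d(i,j):
  between Fenby and Larch: 17 + 16 − 9 = 24
  between Larch and Spruce: 16 + 20 − 13 = 23
  between Spruce and Upland: 20 + 15 − 11 = 24
  between Upland and Elm: 15 + 18 − 9 = 24
  between Elm and Knoll: 18 + 12 − 6 = 24
  between Knoll and Fenby: 12 + 17 − 5 = 24
Cheapest insertion is between Larch and Spruce, adding 23.
New total = 53 + 23 = 76.

Adding 23 by placing Thorn on the Larch–Spruce leg.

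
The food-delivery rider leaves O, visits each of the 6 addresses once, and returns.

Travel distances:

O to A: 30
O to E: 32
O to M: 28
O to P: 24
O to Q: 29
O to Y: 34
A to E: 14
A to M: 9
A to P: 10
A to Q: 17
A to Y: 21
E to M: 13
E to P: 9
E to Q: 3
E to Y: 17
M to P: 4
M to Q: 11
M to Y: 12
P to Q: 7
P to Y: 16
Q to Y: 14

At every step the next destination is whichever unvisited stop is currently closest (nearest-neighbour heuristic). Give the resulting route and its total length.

102 along O → P → M → A → E → Q → Y → O.

From O: distances to unvisited — P=24, M=28, Q=29, A=30, E=32, Y=34. Nearest is P (24).
From P: distances to unvisited — M=4, Q=7, E=9, A=10, Y=16. Nearest is M (4).
From M: distances to unvisited — A=9, Q=11, Y=12, E=13. Nearest is A (9).
From A: distances to unvisited — E=14, Q=17, Y=21. Nearest is E (14).
From E: distances to unvisited — Q=3, Y=17. Nearest is Q (3).
From Q: distances to unvisited — Y=14. Nearest is Y (14).
Return Y→O: 34.
Total = 24 + 4 + 9 + 14 + 3 + 14 + 34 = 102.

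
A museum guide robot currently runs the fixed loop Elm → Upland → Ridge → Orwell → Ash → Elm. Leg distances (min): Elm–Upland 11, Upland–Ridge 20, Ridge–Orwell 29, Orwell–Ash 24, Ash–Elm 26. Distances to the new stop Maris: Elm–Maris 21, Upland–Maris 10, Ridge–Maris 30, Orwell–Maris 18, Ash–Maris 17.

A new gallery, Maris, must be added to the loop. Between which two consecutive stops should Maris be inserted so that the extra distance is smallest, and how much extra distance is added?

Insertion cost between consecutive stops i–j is d(i,Maris) + d(Maris,j) − d(i,j):
  between Elm and Upland: 21 + 10 − 11 = 20
  between Upland and Ridge: 10 + 30 − 20 = 20
  between Ridge and Orwell: 30 + 18 − 29 = 19
  between Orwell and Ash: 18 + 17 − 24 = 11
  between Ash and Elm: 17 + 21 − 26 = 12
Cheapest insertion is between Orwell and Ash, adding 11.
New total = 110 + 11 = 121.

Adding 11 min by placing Maris on the Orwell–Ash leg.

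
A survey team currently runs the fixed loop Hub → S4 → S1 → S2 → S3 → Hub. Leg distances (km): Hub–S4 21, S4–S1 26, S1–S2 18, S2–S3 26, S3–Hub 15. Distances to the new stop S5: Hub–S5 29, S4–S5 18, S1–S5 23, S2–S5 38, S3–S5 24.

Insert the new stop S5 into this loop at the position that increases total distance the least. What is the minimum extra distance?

Insertion cost between consecutive stops i–j is d(i,S5) + d(S5,j) − d(i,j):
  between Hub and S4: 29 + 18 − 21 = 26
  between S4 and S1: 18 + 23 − 26 = 15
  between S1 and S2: 23 + 38 − 18 = 43
  between S2 and S3: 38 + 24 − 26 = 36
  between S3 and Hub: 24 + 29 − 15 = 38
Cheapest insertion is between S4 and S1, adding 15.
New total = 106 + 15 = 121.

+15 km — insert S5 between S4 and S1.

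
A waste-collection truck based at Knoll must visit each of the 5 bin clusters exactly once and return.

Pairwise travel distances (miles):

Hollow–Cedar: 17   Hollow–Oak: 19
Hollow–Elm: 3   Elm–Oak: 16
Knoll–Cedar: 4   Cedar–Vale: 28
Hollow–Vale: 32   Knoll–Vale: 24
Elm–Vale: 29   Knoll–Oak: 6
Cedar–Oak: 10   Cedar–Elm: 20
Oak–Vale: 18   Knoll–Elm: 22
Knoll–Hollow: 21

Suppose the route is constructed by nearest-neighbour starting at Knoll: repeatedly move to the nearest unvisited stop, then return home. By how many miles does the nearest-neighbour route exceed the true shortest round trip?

The nearest-neighbour route is 12 miles longer than optimal.

Knoll: Cedar=4, Oak=6, Hollow=21, Elm=22, Vale=24 ⇒ Cedar
Cedar: Oak=10, Hollow=17, Elm=20, Vale=28 ⇒ Oak
Oak: Elm=16, Vale=18, Hollow=19 ⇒ Elm
Elm: Hollow=3, Vale=29 ⇒ Hollow
Hollow: Vale=32 ⇒ Vale
NN route Knoll → Cedar → Oak → Elm → Hollow → Vale → Knoll costs 89.
Optimal: Knoll → Cedar → Hollow → Elm → Vale → Oak → Knoll costs 77 (by enumerating all 60 distinct tours).
Excess = 89 − 77 = 12.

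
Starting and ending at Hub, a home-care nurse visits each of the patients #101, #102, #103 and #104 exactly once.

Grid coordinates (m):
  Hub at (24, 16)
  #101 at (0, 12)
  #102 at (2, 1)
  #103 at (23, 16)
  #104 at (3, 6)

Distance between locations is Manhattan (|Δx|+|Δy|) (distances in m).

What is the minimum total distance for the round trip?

Minimum total distance: 78 m.

There are 12 distinct closed tours to check (reversals are equivalent).
Hub-#101-#102-#103-#104-Hub: 28+13+36+30+31 = 138
Hub-#101-#102-#104-#103-Hub: 28+13+6+30+1 = 78
Hub-#101-#103-#102-#104-Hub: 28+27+36+6+31 = 128
Hub-#101-#103-#104-#102-Hub: 28+27+30+6+37 = 128
Hub-#101-#104-#102-#103-Hub: 28+9+6+36+1 = 80
Hub-#101-#104-#103-#102-Hub: 28+9+30+36+37 = 140
Hub-#102-#101-#103-#104-Hub: 37+13+27+30+31 = 138
Hub-#102-#101-#104-#103-Hub: 37+13+9+30+1 = 90
Hub-#102-#103-#101-#104-Hub: 37+36+27+9+31 = 140
Hub-#102-#104-#101-#103-Hub: 37+6+9+27+1 = 80
Hub-#103-#101-#102-#104-Hub: 1+27+13+6+31 = 78
Hub-#103-#102-#101-#104-Hub: 1+36+13+9+31 = 90
The minimum is 78.
One optimal route: Hub → #101 → #102 → #104 → #103 → Hub (or its reverse).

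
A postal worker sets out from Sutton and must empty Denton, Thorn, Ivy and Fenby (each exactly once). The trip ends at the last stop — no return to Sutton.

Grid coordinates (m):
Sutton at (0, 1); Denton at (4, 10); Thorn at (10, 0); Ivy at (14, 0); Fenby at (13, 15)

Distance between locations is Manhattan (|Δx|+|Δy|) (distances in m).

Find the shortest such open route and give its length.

45 m — the minimum one-way total.

There are 4! = 24 possible orderings.
Sutton - Denton - Thorn - Ivy - Fenby: 13+16+4+16 = 49
Sutton - Denton - Thorn - Fenby - Ivy: 13+16+18+16 = 63
Sutton - Denton - Ivy - Thorn - Fenby: 13+20+4+18 = 55
Sutton - Denton - Ivy - Fenby - Thorn: 13+20+16+18 = 67
Sutton - Denton - Fenby - Thorn - Ivy: 13+14+18+4 = 49
Sutton - Denton - Fenby - Ivy - Thorn: 13+14+16+4 = 47
Sutton - Thorn - Denton - Ivy - Fenby: 11+16+20+16 = 63
Sutton - Thorn - Denton - Fenby - Ivy: 11+16+14+16 = 57
Sutton - Thorn - Ivy - Denton - Fenby: 11+4+20+14 = 49
Sutton - Thorn - Ivy - Fenby - Denton: 11+4+16+14 = 45
Sutton - Thorn - Fenby - Denton - Ivy: 11+18+14+20 = 63
Sutton - Thorn - Fenby - Ivy - Denton: 11+18+16+20 = 65
Sutton - Ivy - Denton - Thorn - Fenby: 15+20+16+18 = 69
Sutton - Ivy - Denton - Fenby - Thorn: 15+20+14+18 = 67
… (10 more)
The minimum is 45.
One shortest path: Sutton → Thorn → Ivy → Fenby → Denton.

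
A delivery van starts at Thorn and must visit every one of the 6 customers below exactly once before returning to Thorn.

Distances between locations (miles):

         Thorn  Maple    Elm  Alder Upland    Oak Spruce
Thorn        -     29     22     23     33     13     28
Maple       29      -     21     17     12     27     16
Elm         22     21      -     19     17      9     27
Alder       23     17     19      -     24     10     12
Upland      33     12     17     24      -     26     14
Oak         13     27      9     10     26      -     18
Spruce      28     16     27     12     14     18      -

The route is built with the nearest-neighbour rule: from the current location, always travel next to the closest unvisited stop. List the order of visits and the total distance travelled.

Nearest-neighbour total = 102 miles; route Thorn → Oak → Elm → Upland → Maple → Spruce → Alder → Thorn.

From Thorn: distances to unvisited — Oak=13, Elm=22, Alder=23, Spruce=28, Maple=29, Upland=33. Nearest is Oak (13).
From Oak: distances to unvisited — Elm=9, Alder=10, Spruce=18, Upland=26, Maple=27. Nearest is Elm (9).
From Elm: distances to unvisited — Upland=17, Alder=19, Maple=21, Spruce=27. Nearest is Upland (17).
From Upland: distances to unvisited — Maple=12, Spruce=14, Alder=24. Nearest is Maple (12).
From Maple: distances to unvisited — Spruce=16, Alder=17. Nearest is Spruce (16).
From Spruce: distances to unvisited — Alder=12. Nearest is Alder (12).
Return Alder→Thorn: 23.
Total = 13 + 9 + 17 + 12 + 16 + 12 + 23 = 102.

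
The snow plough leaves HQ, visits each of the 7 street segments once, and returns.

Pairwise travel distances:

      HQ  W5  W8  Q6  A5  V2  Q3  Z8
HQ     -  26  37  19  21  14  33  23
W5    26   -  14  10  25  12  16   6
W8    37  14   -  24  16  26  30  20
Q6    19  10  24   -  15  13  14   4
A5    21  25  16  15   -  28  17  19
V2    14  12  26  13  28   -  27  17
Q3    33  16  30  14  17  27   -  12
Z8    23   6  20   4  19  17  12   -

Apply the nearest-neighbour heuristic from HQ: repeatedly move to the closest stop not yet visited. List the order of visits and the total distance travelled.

120 along HQ → V2 → W5 → Z8 → Q6 → Q3 → A5 → W8 → HQ.

HQ → [V2:14 / Q6:19 / A5:21 / Z8:23 / W5:26 / Q3:33 / W8:37] → V2 (14)
V2 → [W5:12 / Q6:13 / Z8:17 / W8:26 / Q3:27 / A5:28] → W5 (12)
W5 → [Z8:6 / Q6:10 / W8:14 / Q3:16 / A5:25] → Z8 (6)
Z8 → [Q6:4 / Q3:12 / A5:19 / W8:20] → Q6 (4)
Q6 → [Q3:14 / A5:15 / W8:24] → Q3 (14)
Q3 → [A5:17 / W8:30] → A5 (17)
A5 → [W8:16] → W8 (16)
Return W8→HQ: 37.
Total = 14 + 12 + 6 + 4 + 14 + 17 + 16 + 37 = 120.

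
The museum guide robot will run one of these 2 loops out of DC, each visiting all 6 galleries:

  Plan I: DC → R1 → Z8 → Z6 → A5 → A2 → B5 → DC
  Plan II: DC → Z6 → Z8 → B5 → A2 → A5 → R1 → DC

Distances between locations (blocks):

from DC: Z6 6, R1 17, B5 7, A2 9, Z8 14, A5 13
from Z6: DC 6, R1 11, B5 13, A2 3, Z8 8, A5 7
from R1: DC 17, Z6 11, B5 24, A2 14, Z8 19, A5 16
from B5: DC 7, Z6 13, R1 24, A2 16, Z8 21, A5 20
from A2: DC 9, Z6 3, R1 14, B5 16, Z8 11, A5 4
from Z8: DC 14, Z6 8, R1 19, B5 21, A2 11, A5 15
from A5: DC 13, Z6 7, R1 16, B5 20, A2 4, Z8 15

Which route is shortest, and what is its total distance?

Plan I: 17 + 19 + 8 + 7 + 4 + 16 + 7 = 78
Plan II: 6 + 8 + 21 + 16 + 4 + 16 + 17 = 88

Shortest is Plan I, total 78 blocks.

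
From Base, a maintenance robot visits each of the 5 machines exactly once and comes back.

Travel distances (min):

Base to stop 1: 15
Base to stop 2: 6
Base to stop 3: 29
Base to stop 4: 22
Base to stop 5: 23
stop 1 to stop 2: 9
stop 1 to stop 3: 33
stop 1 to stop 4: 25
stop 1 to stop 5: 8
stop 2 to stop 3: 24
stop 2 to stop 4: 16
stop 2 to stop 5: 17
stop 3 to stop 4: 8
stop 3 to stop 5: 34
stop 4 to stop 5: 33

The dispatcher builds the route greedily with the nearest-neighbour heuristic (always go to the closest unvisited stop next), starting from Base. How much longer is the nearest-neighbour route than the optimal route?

Base: stop 2=6, stop 1=15, stop 4=22, stop 5=23, stop 3=29 ⇒ stop 2
stop 2: stop 1=9, stop 4=16, stop 5=17, stop 3=24 ⇒ stop 1
stop 1: stop 5=8, stop 4=25, stop 3=33 ⇒ stop 5
stop 5: stop 4=33, stop 3=34 ⇒ stop 4
stop 4: stop 3=8 ⇒ stop 3
NN route Base → stop 2 → stop 1 → stop 5 → stop 4 → stop 3 → Base costs 93.
Optimal: Base → stop 1 → stop 5 → stop 3 → stop 4 → stop 2 → Base costs 87 (by enumerating all 60 distinct tours).
Excess = 93 − 87 = 6.

6 min longer than the optimal tour.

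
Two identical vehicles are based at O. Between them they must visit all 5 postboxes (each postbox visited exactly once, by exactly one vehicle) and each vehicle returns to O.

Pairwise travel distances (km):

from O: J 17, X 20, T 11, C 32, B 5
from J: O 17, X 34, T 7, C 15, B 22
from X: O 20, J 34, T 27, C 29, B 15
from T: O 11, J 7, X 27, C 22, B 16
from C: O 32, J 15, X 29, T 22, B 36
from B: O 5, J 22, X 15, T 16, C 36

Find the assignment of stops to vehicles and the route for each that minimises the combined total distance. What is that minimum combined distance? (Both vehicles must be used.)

Check every non-empty split of the stops between the two vehicles; for each half take its own optimal tour:
  {J} + {X, T, C, B}: 34 + 82 = 116
  {X} + {J, T, C, B}: 40 + 74 = 114
  {J, X} + {T, C, B}: 71 + 74 = 145
  {T} + {J, X, C, B}: 22 + 81 = 103
  {J, T} + {X, C, B}: 35 + 81 = 116
  {X, T} + {J, C, B}: 58 + 73 = 131
  … (15 splits in total)
  {J, X, T, C} + {B}: 82 + 10 = 92  ← best
Best: vehicle 1 O → X → C → J → T → O = 82; vehicle 2 O → B → O = 10; combined 92.

Minimum combined distance: 92 km.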